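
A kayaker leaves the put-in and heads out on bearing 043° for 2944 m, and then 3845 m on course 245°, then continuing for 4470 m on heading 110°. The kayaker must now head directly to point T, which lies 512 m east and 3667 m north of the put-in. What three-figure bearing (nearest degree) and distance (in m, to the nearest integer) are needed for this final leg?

335°, 5165 m

Leg 1 (043°, 2944 m): east 2944 sin 43° = 2007.80, north 2944 cos 43° = 2153.11
Leg 2 (245°, 3845 m): east 3845 sin 245° = -3484.75, north 3845 cos 245° = -1624.97
Leg 3 (110°, 4470 m): east 4470 sin 110° = 4200.43, north 4470 cos 110° = -1528.83
Current position: (2723.48, -1000.69). Target: (512, 3667). Remaining: Δeast = -2211.48, Δnorth = 4667.69.
Bearing = atan2(-2211.48, 4667.69) mod 360° = 334.65°; distance = √((-2211.48)² + (4667.69)²) = 5165.072 m.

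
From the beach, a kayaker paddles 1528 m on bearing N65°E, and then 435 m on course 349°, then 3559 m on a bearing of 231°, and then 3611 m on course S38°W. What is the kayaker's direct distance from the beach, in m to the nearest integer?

Leg 1 (N65°E, 1528 m): east 1528 sin 65° = 1384.84, north 1528 cos 65° = 645.76
Leg 2 (349°, 435 m): east 435 sin 349° = -83.00, north 435 cos 349° = 427.01
Leg 3 (231°, 3559 m): east 3559 sin 231° = -2765.86, north 3559 cos 231° = -2239.75
Leg 4 (S38°W, 3611 m): east 3611 sin 218° = -2223.15, north 3611 cos 218° = -2845.51
Net: -3687.18 east, -4012.49 north. Distance = √((-3687.18)² + (-4012.49)²) = 5449.346 m.

5449 m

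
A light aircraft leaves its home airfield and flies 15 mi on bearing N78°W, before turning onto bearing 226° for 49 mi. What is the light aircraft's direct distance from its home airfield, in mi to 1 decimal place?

58.7 mi

Leg 1 (N78°W, 15 mi): east 15 sin 282° = -14.67, north 15 cos 282° = 3.12
Leg 2 (226°, 49 mi): east 49 sin 226° = -35.25, north 49 cos 226° = -34.04
Net: -49.92 east, -30.92 north. Distance = √((-49.92)² + (-30.92)²) = 58.720 mi.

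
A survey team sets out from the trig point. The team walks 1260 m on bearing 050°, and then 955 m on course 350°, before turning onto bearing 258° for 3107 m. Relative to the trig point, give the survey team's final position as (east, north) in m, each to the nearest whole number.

Leg 1 (050°, 1260 m): east 1260 sin 50° = 965.22, north 1260 cos 50° = 809.91
Leg 2 (350°, 955 m): east 955 sin 350° = -165.83, north 955 cos 350° = 940.49
Leg 3 (258°, 3107 m): east 3107 sin 258° = -3039.10, north 3107 cos 258° = -645.98
Summing: -2239.72 m east, 1104.42 m north → (-2240, 1104).

(-2240, 1104)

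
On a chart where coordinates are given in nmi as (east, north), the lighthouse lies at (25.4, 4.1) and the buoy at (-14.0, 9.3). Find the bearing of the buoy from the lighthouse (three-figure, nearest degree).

Δeast = -14.0 − 25.4 = -39.40; Δnorth = 9.3 − 4.1 = 5.20.
Bearing = atan2(Δeast, Δnorth) mod 360° = 277.52° ≈ 278°.

278°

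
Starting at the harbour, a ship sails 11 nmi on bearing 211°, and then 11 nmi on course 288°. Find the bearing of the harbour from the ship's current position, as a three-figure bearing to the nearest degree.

069°

Leg 1 (211°, 11 nmi): east 11 sin 211° = -5.67, north 11 cos 211° = -9.43
Leg 2 (288°, 11 nmi): east 11 sin 288° = -10.46, north 11 cos 288° = 3.40
Net displacement: -16.13 east, -6.03 north. Direction back to start is (16.13, 6.03): bearing = atan2(16.13, 6.03) mod 360° = 69.50° ≈ 069°.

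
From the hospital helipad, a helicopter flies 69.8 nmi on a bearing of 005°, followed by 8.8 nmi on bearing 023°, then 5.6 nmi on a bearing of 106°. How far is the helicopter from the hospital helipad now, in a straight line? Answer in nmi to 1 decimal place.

Leg 1 (005°, 69.8 nmi): east 69.8 sin 5° = 6.08, north 69.8 cos 5° = 69.53
Leg 2 (023°, 8.8 nmi): east 8.8 sin 23° = 3.44, north 8.8 cos 23° = 8.10
Leg 3 (106°, 5.6 nmi): east 5.6 sin 106° = 5.38, north 5.6 cos 106° = -1.54
Net: 14.90 east, 76.09 north. Distance = √((14.90)² + (76.09)²) = 77.537 nmi.

77.5 nmi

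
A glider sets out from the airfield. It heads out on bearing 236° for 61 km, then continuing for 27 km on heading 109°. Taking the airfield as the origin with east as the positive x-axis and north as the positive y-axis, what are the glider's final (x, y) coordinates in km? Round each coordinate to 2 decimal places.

Leg 1 (236°, 61 km): east 61 sin 236° = -50.57, north 61 cos 236° = -34.11
Leg 2 (109°, 27 km): east 27 sin 109° = 25.53, north 27 cos 109° = -8.79
Summing: -25.04 km east, -42.90 km north → (-25.04, -42.90).

(-25.04, -42.90)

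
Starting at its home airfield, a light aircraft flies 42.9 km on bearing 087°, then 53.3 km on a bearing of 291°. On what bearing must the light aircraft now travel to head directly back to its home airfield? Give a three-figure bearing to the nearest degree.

Leg 1 (087°, 42.9 km): east 42.9 sin 87° = 42.84, north 42.9 cos 87° = 2.25
Leg 2 (291°, 53.3 km): east 53.3 sin 291° = -49.76, north 53.3 cos 291° = 19.10
Net displacement: -6.92 east, 21.35 north. Direction back to start is (6.92, -21.35): bearing = atan2(6.92, -21.35) mod 360° = 162.04° ≈ 162°.

162°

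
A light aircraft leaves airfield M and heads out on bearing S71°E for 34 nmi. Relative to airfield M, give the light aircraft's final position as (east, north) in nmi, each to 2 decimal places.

Leg 1 (S71°E, 34 nmi): east 34 sin 109° = 32.15, north 34 cos 109° = -11.07
Summing: 32.15 nmi east, -11.07 nmi north → (32.15, -11.07).

(32.15, -11.07)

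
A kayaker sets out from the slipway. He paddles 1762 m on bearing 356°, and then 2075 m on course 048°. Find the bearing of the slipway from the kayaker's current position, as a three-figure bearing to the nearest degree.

204°

Leg 1 (356°, 1762 m): east 1762 sin 356° = -122.91, north 1762 cos 356° = 1757.71
Leg 2 (048°, 2075 m): east 2075 sin 48° = 1542.03, north 2075 cos 48° = 1388.45
Net displacement: 1419.11 east, 3146.15 north. Direction back to start is (-1419.11, -3146.15): bearing = atan2(-1419.11, -3146.15) mod 360° = 204.28° ≈ 204°.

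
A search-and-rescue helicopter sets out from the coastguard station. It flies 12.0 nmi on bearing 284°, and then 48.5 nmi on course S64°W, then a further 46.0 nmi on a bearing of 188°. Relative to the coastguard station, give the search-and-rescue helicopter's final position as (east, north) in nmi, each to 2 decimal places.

Leg 1 (284°, 12.0 nmi): east 12.0 sin 284° = -11.64, north 12.0 cos 284° = 2.90
Leg 2 (S64°W, 48.5 nmi): east 48.5 sin 244° = -43.59, north 48.5 cos 244° = -21.26
Leg 3 (188°, 46.0 nmi): east 46.0 sin 188° = -6.40, north 46.0 cos 188° = -45.55
Summing: -61.64 nmi east, -63.91 nmi north → (-61.64, -63.91).

(-61.64, -63.91)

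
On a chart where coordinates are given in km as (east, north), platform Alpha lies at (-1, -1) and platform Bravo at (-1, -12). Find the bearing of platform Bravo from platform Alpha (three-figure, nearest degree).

180°

Δeast = -1 − -1 = 0.00; Δnorth = -12 − -1 = -11.00.
Bearing = atan2(Δeast, Δnorth) mod 360° = 180.00° ≈ 180°.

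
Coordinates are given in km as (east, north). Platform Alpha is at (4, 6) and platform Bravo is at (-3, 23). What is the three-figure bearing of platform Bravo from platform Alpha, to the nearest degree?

Δeast = -3 − 4 = -7.00; Δnorth = 23 − 6 = 17.00.
Bearing = atan2(Δeast, Δnorth) mod 360° = 337.62° ≈ 338°.

338°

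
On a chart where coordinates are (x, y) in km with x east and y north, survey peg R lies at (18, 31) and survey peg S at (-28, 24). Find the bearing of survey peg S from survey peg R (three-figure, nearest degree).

Δeast = -28 − 18 = -46.00; Δnorth = 24 − 31 = -7.00.
Bearing = atan2(Δeast, Δnorth) mod 360° = 261.35° ≈ 261°.

261°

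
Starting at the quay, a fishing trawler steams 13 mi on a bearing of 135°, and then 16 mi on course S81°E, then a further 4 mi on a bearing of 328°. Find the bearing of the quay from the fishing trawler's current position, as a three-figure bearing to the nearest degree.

290°

Leg 1 (135°, 13 mi): east 13 sin 135° = 9.19, north 13 cos 135° = -9.19
Leg 2 (S81°E, 16 mi): east 16 sin 99° = 15.80, north 16 cos 99° = -2.50
Leg 3 (328°, 4 mi): east 4 sin 328° = -2.12, north 4 cos 328° = 3.39
Net displacement: 22.88 east, -8.30 north. Direction back to start is (-22.88, 8.30): bearing = atan2(-22.88, 8.30) mod 360° = 289.95° ≈ 290°.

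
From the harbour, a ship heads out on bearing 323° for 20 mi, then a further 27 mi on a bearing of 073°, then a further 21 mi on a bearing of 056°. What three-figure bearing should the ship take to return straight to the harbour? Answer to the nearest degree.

Leg 1 (323°, 20 mi): east 20 sin 323° = -12.04, north 20 cos 323° = 15.97
Leg 2 (073°, 27 mi): east 27 sin 73° = 25.82, north 27 cos 73° = 7.89
Leg 3 (056°, 21 mi): east 21 sin 56° = 17.41, north 21 cos 56° = 11.74
Net displacement: 31.19 east, 35.61 north. Direction back to start is (-31.19, -35.61): bearing = atan2(-31.19, -35.61) mod 360° = 221.22° ≈ 221°.

221°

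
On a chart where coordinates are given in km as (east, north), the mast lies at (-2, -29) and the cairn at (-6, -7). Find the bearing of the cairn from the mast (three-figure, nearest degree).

Δeast = -6 − -2 = -4.00; Δnorth = -7 − -29 = 22.00.
Bearing = atan2(Δeast, Δnorth) mod 360° = 349.70° ≈ 350°.

350°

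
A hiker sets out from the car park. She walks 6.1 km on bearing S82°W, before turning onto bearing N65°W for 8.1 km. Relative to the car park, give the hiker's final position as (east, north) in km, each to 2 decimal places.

(-13.38, 2.57)

Leg 1 (S82°W, 6.1 km): east 6.1 sin 262° = -6.04, north 6.1 cos 262° = -0.85
Leg 2 (N65°W, 8.1 km): east 8.1 sin 295° = -7.34, north 8.1 cos 295° = 3.42
Summing: -13.38 km east, 2.57 km north → (-13.38, 2.57).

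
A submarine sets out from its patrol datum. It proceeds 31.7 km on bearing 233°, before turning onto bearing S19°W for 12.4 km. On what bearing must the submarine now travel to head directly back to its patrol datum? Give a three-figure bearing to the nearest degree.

044°

Leg 1 (233°, 31.7 km): east 31.7 sin 233° = -25.32, north 31.7 cos 233° = -19.08
Leg 2 (S19°W, 12.4 km): east 12.4 sin 199° = -4.04, north 12.4 cos 199° = -11.72
Net displacement: -29.35 east, -30.80 north. Direction back to start is (29.35, 30.80): bearing = atan2(29.35, 30.80) mod 360° = 43.62° ≈ 044°.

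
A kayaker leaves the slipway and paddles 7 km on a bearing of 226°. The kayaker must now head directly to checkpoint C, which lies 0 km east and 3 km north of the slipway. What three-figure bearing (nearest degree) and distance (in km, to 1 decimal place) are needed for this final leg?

Leg 1 (226°, 7 km): east 7 sin 226° = -5.04, north 7 cos 226° = -4.86
Current position: (-5.04, -4.86). Target: (0, 3). Remaining: Δeast = 5.04, Δnorth = 7.86.
Bearing = atan2(5.04, 7.86) mod 360° = 32.64°; distance = √((5.04)² + (7.86)²) = 9.337 km.

033°, 9.3 km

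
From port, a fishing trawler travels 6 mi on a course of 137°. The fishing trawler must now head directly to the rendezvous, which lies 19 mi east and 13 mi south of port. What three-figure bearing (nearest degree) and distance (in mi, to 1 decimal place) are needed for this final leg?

120°, 17.2 mi

Leg 1 (137°, 6 mi): east 6 sin 137° = 4.09, north 6 cos 137° = -4.39
Current position: (4.09, -4.39). Target: (19, -13). Remaining: Δeast = 14.91, Δnorth = -8.61.
Bearing = atan2(14.91, -8.61) mod 360° = 120.01°; distance = √((14.91)² + (-8.61)²) = 17.217 mi.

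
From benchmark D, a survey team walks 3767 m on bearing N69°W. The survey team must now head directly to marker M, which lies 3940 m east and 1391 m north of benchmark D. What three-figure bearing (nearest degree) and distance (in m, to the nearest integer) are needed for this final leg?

Leg 1 (N69°W, 3767 m): east 3767 sin 291° = -3516.80, north 3767 cos 291° = 1349.97
Current position: (-3516.80, 1349.97). Target: (3940, 1391). Remaining: Δeast = 7456.80, Δnorth = 41.03.
Bearing = atan2(7456.80, 41.03) mod 360° = 89.68°; distance = √((7456.80)² + (41.03)²) = 7456.910 m.

090°, 7457 m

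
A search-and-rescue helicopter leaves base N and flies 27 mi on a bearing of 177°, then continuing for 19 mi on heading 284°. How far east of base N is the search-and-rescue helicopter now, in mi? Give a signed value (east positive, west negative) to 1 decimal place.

Leg 1 (177°, 27 mi): east 27 sin 177° = 1.41, north 27 cos 177° = -26.96
Leg 2 (284°, 19 mi): east 19 sin 284° = -18.44, north 19 cos 284° = 4.60
Net east component: -17.02 mi.

-17.0 mi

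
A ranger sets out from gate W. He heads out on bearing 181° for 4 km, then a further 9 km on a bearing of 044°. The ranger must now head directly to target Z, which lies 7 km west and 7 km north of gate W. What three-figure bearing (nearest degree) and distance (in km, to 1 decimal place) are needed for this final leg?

Leg 1 (181°, 4 km): east 4 sin 181° = -0.07, north 4 cos 181° = -4.00
Leg 2 (044°, 9 km): east 9 sin 44° = 6.25, north 9 cos 44° = 6.47
Current position: (6.18, 2.47). Target: (-7, 7). Remaining: Δeast = -13.18, Δnorth = 4.53.
Bearing = atan2(-13.18, 4.53) mod 360° = 288.95°; distance = √((-13.18)² + (4.53)²) = 13.937 km.

289°, 13.9 km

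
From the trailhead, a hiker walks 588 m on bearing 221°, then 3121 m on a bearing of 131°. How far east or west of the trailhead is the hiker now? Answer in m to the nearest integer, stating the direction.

1970 m east

Leg 1 (221°, 588 m): east 588 sin 221° = -385.76, north 588 cos 221° = -443.77
Leg 2 (131°, 3121 m): east 3121 sin 131° = 2355.45, north 3121 cos 131° = -2047.56
Net east component: 1969.69 m.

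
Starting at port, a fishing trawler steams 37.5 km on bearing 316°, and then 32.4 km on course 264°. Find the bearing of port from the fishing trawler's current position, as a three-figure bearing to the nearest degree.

112°

Leg 1 (316°, 37.5 km): east 37.5 sin 316° = -26.05, north 37.5 cos 316° = 26.98
Leg 2 (264°, 32.4 km): east 32.4 sin 264° = -32.22, north 32.4 cos 264° = -3.39
Net displacement: -58.27 east, 23.59 north. Direction back to start is (58.27, -23.59): bearing = atan2(58.27, -23.59) mod 360° = 112.04° ≈ 112°.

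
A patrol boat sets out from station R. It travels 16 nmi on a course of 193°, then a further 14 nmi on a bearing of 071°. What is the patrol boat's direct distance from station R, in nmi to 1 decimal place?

14.6 nmi

Leg 1 (193°, 16 nmi): east 16 sin 193° = -3.60, north 16 cos 193° = -15.59
Leg 2 (071°, 14 nmi): east 14 sin 71° = 13.24, north 14 cos 71° = 4.56
Net: 9.64 east, -11.03 north. Distance = √((9.64)² + (-11.03)²) = 14.649 nmi.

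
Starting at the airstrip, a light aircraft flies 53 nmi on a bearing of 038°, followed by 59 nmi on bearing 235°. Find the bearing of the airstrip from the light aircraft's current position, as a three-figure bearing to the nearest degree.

Leg 1 (038°, 53 nmi): east 53 sin 38° = 32.63, north 53 cos 38° = 41.76
Leg 2 (235°, 59 nmi): east 59 sin 235° = -48.33, north 59 cos 235° = -33.84
Net displacement: -15.70 east, 7.92 north. Direction back to start is (15.70, -7.92): bearing = atan2(15.70, -7.92) mod 360° = 116.78° ≈ 117°.

117°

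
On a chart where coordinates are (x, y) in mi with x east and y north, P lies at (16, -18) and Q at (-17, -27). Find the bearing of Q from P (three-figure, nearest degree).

255°

Δeast = -17 − 16 = -33.00; Δnorth = -27 − -18 = -9.00.
Bearing = atan2(Δeast, Δnorth) mod 360° = 254.74° ≈ 255°.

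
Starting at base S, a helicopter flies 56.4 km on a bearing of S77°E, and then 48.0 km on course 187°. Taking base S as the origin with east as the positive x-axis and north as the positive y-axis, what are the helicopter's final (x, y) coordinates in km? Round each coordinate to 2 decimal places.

Leg 1 (S77°E, 56.4 km): east 56.4 sin 103° = 54.95, north 56.4 cos 103° = -12.69
Leg 2 (187°, 48.0 km): east 48.0 sin 187° = -5.85, north 48.0 cos 187° = -47.64
Summing: 49.10 km east, -60.33 km north → (49.10, -60.33).

(49.10, -60.33)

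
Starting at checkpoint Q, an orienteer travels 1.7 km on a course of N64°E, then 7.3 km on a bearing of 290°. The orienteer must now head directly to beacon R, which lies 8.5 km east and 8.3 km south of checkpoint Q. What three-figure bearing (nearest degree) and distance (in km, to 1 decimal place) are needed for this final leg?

Leg 1 (N64°E, 1.7 km): east 1.7 sin 64° = 1.53, north 1.7 cos 64° = 0.75
Leg 2 (290°, 7.3 km): east 7.3 sin 290° = -6.86, north 7.3 cos 290° = 2.50
Current position: (-5.33, 3.24). Target: (8.5, -8.3). Remaining: Δeast = 13.83, Δnorth = -11.54.
Bearing = atan2(13.83, -11.54) mod 360° = 129.84°; distance = √((13.83)² + (-11.54)²) = 18.015 km.

130°, 18.0 km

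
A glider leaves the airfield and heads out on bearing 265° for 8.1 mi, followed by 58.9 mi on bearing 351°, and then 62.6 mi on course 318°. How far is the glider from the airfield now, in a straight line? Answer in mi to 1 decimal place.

119.6 mi

Leg 1 (265°, 8.1 mi): east 8.1 sin 265° = -8.07, north 8.1 cos 265° = -0.71
Leg 2 (351°, 58.9 mi): east 58.9 sin 351° = -9.21, north 58.9 cos 351° = 58.17
Leg 3 (318°, 62.6 mi): east 62.6 sin 318° = -41.89, north 62.6 cos 318° = 46.52
Net: -59.17 east, 103.99 north. Distance = √((-59.17)² + (103.99)²) = 119.645 mi.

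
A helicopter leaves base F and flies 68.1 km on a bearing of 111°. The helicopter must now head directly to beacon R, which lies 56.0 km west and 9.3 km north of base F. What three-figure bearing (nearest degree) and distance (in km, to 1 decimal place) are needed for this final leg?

286°, 124.2 km

Leg 1 (111°, 68.1 km): east 68.1 sin 111° = 63.58, north 68.1 cos 111° = -24.40
Current position: (63.58, -24.40). Target: (-56.0, 9.3). Remaining: Δeast = -119.58, Δnorth = 33.70.
Bearing = atan2(-119.58, 33.70) mod 360° = 285.74°; distance = √((-119.58)² + (33.70)²) = 124.236 km.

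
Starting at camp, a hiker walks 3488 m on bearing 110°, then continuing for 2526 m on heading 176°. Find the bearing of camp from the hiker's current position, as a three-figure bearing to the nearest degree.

Leg 1 (110°, 3488 m): east 3488 sin 110° = 3277.65, north 3488 cos 110° = -1192.97
Leg 2 (176°, 2526 m): east 2526 sin 176° = 176.20, north 2526 cos 176° = -2519.85
Net displacement: 3453.85 east, -3712.81 north. Direction back to start is (-3453.85, 3712.81): bearing = atan2(-3453.85, 3712.81) mod 360° = 317.07° ≈ 317°.

317°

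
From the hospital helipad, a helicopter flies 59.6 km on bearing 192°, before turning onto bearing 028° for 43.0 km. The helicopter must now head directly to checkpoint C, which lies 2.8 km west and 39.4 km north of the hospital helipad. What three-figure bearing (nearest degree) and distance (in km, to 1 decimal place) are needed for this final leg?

Leg 1 (192°, 59.6 km): east 59.6 sin 192° = -12.39, north 59.6 cos 192° = -58.30
Leg 2 (028°, 43.0 km): east 43.0 sin 28° = 20.19, north 43.0 cos 28° = 37.97
Current position: (7.80, -20.33). Target: (-2.8, 39.4). Remaining: Δeast = -10.60, Δnorth = 59.73.
Bearing = atan2(-10.60, 59.73) mod 360° = 349.94°; distance = √((-10.60)² + (59.73)²) = 60.663 km.

350°, 60.7 km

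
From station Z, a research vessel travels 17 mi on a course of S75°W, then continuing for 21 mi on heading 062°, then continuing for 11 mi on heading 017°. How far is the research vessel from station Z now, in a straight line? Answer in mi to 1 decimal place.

Leg 1 (S75°W, 17 mi): east 17 sin 255° = -16.42, north 17 cos 255° = -4.40
Leg 2 (062°, 21 mi): east 21 sin 62° = 18.54, north 21 cos 62° = 9.86
Leg 3 (017°, 11 mi): east 11 sin 17° = 3.22, north 11 cos 17° = 10.52
Net: 5.34 east, 15.98 north. Distance = √((5.34)² + (15.98)²) = 16.846 mi.

16.8 mi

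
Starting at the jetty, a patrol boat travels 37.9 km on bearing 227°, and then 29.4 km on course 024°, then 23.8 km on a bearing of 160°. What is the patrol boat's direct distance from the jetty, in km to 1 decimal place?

Leg 1 (227°, 37.9 km): east 37.9 sin 227° = -27.72, north 37.9 cos 227° = -25.85
Leg 2 (024°, 29.4 km): east 29.4 sin 24° = 11.96, north 29.4 cos 24° = 26.86
Leg 3 (160°, 23.8 km): east 23.8 sin 160° = 8.14, north 23.8 cos 160° = -22.36
Net: -7.62 east, -21.35 north. Distance = √((-7.62)² + (-21.35)²) = 22.673 km.

22.7 km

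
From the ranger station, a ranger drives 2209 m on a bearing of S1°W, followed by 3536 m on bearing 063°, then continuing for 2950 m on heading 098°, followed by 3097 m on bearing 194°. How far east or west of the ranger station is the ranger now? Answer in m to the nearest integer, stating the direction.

Leg 1 (S1°W, 2209 m): east 2209 sin 181° = -38.55, north 2209 cos 181° = -2208.66
Leg 2 (063°, 3536 m): east 3536 sin 63° = 3150.60, north 3536 cos 63° = 1605.31
Leg 3 (098°, 2950 m): east 2950 sin 98° = 2921.29, north 2950 cos 98° = -410.56
Leg 4 (194°, 3097 m): east 3097 sin 194° = -749.23, north 3097 cos 194° = -3005.01
Net east component: 5284.11 m.

5284 m east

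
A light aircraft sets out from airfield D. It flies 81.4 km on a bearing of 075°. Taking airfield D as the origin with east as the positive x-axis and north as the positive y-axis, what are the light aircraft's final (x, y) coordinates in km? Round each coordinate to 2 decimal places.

(78.63, 21.07)

Leg 1 (075°, 81.4 km): east 81.4 sin 75° = 78.63, north 81.4 cos 75° = 21.07
Summing: 78.63 km east, 21.07 km north → (78.63, 21.07).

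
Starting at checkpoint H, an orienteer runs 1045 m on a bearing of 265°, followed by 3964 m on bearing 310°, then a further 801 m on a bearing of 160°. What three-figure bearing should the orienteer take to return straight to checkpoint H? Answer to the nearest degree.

Leg 1 (265°, 1045 m): east 1045 sin 265° = -1041.02, north 1045 cos 265° = -91.08
Leg 2 (310°, 3964 m): east 3964 sin 310° = -3036.60, north 3964 cos 310° = 2548.01
Leg 3 (160°, 801 m): east 801 sin 160° = 273.96, north 801 cos 160° = -752.69
Net displacement: -3803.67 east, 1704.24 north. Direction back to start is (3803.67, -1704.24): bearing = atan2(3803.67, -1704.24) mod 360° = 114.13° ≈ 114°.

114°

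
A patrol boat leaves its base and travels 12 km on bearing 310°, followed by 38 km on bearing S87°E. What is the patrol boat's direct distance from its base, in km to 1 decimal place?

Leg 1 (310°, 12 km): east 12 sin 310° = -9.19, north 12 cos 310° = 7.71
Leg 2 (S87°E, 38 km): east 38 sin 93° = 37.95, north 38 cos 93° = -1.99
Net: 28.76 east, 5.72 north. Distance = √((28.76)² + (5.72)²) = 29.320 km.

29.3 km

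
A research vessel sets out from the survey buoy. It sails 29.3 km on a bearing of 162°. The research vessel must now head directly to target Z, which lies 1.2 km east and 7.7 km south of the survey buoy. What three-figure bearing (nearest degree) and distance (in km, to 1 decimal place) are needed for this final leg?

Leg 1 (162°, 29.3 km): east 29.3 sin 162° = 9.05, north 29.3 cos 162° = -27.87
Current position: (9.05, -27.87). Target: (1.2, -7.7). Remaining: Δeast = -7.85, Δnorth = 20.17.
Bearing = atan2(-7.85, 20.17) mod 360° = 338.72°; distance = √((-7.85)² + (20.17)²) = 21.641 km.

339°, 21.6 km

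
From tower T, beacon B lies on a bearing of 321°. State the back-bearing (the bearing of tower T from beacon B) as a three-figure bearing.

Back-bearing = 321° − 180° = 141°.

141°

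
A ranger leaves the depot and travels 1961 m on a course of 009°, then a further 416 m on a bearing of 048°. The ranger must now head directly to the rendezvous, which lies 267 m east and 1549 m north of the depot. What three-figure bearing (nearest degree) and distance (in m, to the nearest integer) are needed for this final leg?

208°, 752 m

Leg 1 (009°, 1961 m): east 1961 sin 9° = 306.77, north 1961 cos 9° = 1936.86
Leg 2 (048°, 416 m): east 416 sin 48° = 309.15, north 416 cos 48° = 278.36
Current position: (615.92, 2215.22). Target: (267, 1549). Remaining: Δeast = -348.92, Δnorth = -666.22.
Bearing = atan2(-348.92, -666.22) mod 360° = 207.64°; distance = √((-348.92)² + (-666.22)²) = 752.054 m.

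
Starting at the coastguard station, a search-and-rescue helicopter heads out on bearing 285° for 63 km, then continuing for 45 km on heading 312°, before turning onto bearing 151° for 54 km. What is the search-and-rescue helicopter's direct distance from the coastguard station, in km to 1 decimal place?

Leg 1 (285°, 63 km): east 63 sin 285° = -60.85, north 63 cos 285° = 16.31
Leg 2 (312°, 45 km): east 45 sin 312° = -33.44, north 45 cos 312° = 30.11
Leg 3 (151°, 54 km): east 54 sin 151° = 26.18, north 54 cos 151° = -47.23
Net: -68.12 east, -0.81 north. Distance = √((-68.12)² + (-0.81)²) = 68.120 km.

68.1 km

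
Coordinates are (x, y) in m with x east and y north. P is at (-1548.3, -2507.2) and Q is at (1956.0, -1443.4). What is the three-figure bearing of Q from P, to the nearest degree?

073°

Δeast = 1956.0 − -1548.3 = 3504.30; Δnorth = -1443.4 − -2507.2 = 1063.80.
Bearing = atan2(Δeast, Δnorth) mod 360° = 73.11° ≈ 073°.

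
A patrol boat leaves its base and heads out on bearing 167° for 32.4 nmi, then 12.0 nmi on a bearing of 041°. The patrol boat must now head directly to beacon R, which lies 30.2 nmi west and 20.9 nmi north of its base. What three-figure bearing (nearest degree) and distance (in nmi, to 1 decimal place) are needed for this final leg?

Leg 1 (167°, 32.4 nmi): east 32.4 sin 167° = 7.29, north 32.4 cos 167° = -31.57
Leg 2 (041°, 12.0 nmi): east 12.0 sin 41° = 7.87, north 12.0 cos 41° = 9.06
Current position: (15.16, -22.51). Target: (-30.2, 20.9). Remaining: Δeast = -45.36, Δnorth = 43.41.
Bearing = atan2(-45.36, 43.41) mod 360° = 313.74°; distance = √((-45.36)² + (43.41)²) = 62.788 nmi.

314°, 62.8 nmi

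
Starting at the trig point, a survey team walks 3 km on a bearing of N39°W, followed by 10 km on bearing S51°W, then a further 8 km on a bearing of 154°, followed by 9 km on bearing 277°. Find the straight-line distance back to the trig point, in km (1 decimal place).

18.1 km

Leg 1 (N39°W, 3 km): east 3 sin 321° = -1.89, north 3 cos 321° = 2.33
Leg 2 (S51°W, 10 km): east 10 sin 231° = -7.77, north 10 cos 231° = -6.29
Leg 3 (154°, 8 km): east 8 sin 154° = 3.51, north 8 cos 154° = -7.19
Leg 4 (277°, 9 km): east 9 sin 277° = -8.93, north 9 cos 277° = 1.10
Net: -15.09 east, -10.06 north. Distance = √((-15.09)² + (-10.06)²) = 18.129 km.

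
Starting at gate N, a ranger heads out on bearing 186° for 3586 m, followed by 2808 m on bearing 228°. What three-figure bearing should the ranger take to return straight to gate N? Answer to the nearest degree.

024°

Leg 1 (186°, 3586 m): east 3586 sin 186° = -374.84, north 3586 cos 186° = -3566.36
Leg 2 (228°, 2808 m): east 2808 sin 228° = -2086.75, north 2808 cos 228° = -1878.92
Net displacement: -2461.59 east, -5445.27 north. Direction back to start is (2461.59, 5445.27): bearing = atan2(2461.59, 5445.27) mod 360° = 24.33° ≈ 024°.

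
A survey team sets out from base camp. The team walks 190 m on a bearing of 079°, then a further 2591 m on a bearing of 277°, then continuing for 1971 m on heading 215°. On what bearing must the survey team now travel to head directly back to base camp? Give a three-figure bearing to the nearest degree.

Leg 1 (079°, 190 m): east 190 sin 79° = 186.51, north 190 cos 79° = 36.25
Leg 2 (277°, 2591 m): east 2591 sin 277° = -2571.69, north 2591 cos 277° = 315.76
Leg 3 (215°, 1971 m): east 1971 sin 215° = -1130.52, north 1971 cos 215° = -1614.55
Net displacement: -3515.70 east, -1262.53 north. Direction back to start is (3515.70, 1262.53): bearing = atan2(3515.70, 1262.53) mod 360° = 70.25° ≈ 070°.

070°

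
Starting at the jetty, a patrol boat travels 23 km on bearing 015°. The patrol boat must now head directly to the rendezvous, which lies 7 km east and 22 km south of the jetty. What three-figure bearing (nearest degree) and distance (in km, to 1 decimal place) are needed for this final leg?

Leg 1 (015°, 23 km): east 23 sin 15° = 5.95, north 23 cos 15° = 22.22
Current position: (5.95, 22.22). Target: (7, -22). Remaining: Δeast = 1.05, Δnorth = -44.22.
Bearing = atan2(1.05, -44.22) mod 360° = 178.64°; distance = √((1.05)² + (-44.22)²) = 44.229 km.

179°, 44.2 km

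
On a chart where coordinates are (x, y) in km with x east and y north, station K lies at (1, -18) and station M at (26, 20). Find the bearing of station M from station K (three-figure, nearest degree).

Δeast = 26 − 1 = 25.00; Δnorth = 20 − -18 = 38.00.
Bearing = atan2(Δeast, Δnorth) mod 360° = 33.34° ≈ 033°.

033°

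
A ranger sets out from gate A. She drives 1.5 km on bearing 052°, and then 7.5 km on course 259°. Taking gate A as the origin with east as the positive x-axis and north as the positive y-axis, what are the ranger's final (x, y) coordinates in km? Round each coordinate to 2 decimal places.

(-6.18, -0.51)

Leg 1 (052°, 1.5 km): east 1.5 sin 52° = 1.18, north 1.5 cos 52° = 0.92
Leg 2 (259°, 7.5 km): east 7.5 sin 259° = -7.36, north 7.5 cos 259° = -1.43
Summing: -6.18 km east, -0.51 km north → (-6.18, -0.51).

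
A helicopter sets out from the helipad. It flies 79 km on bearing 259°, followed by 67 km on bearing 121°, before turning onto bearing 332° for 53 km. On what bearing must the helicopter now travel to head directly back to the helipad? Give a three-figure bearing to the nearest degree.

Leg 1 (259°, 79 km): east 79 sin 259° = -77.55, north 79 cos 259° = -15.07
Leg 2 (121°, 67 km): east 67 sin 121° = 57.43, north 67 cos 121° = -34.51
Leg 3 (332°, 53 km): east 53 sin 332° = -24.88, north 53 cos 332° = 46.80
Net displacement: -45.00 east, -2.79 north. Direction back to start is (45.00, 2.79): bearing = atan2(45.00, 2.79) mod 360° = 86.46° ≈ 086°.

086°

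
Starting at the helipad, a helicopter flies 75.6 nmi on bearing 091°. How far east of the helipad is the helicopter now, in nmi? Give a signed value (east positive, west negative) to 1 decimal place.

75.6 nmi

Leg 1 (091°, 75.6 nmi): east 75.6 sin 91° = 75.59, north 75.6 cos 91° = -1.32
Net east component: 75.59 nmi.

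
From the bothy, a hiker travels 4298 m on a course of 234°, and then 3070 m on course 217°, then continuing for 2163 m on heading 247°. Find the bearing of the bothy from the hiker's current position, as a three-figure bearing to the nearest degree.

051°

Leg 1 (234°, 4298 m): east 4298 sin 234° = -3477.16, north 4298 cos 234° = -2526.30
Leg 2 (217°, 3070 m): east 3070 sin 217° = -1847.57, north 3070 cos 217° = -2451.81
Leg 3 (247°, 2163 m): east 2163 sin 247° = -1991.05, north 2163 cos 247° = -845.15
Net displacement: -7315.78 east, -5823.26 north. Direction back to start is (7315.78, 5823.26): bearing = atan2(7315.78, 5823.26) mod 360° = 51.48° ≈ 051°.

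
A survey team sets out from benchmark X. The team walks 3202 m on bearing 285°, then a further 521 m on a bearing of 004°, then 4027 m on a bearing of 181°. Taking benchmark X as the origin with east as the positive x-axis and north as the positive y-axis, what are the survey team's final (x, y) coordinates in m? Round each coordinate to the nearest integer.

(-3127, -2678)

Leg 1 (285°, 3202 m): east 3202 sin 285° = -3092.89, north 3202 cos 285° = 828.74
Leg 2 (004°, 521 m): east 521 sin 4° = 36.34, north 521 cos 4° = 519.73
Leg 3 (181°, 4027 m): east 4027 sin 181° = -70.28, north 4027 cos 181° = -4026.39
Summing: -3126.83 m east, -2677.92 m north → (-3127, -2678).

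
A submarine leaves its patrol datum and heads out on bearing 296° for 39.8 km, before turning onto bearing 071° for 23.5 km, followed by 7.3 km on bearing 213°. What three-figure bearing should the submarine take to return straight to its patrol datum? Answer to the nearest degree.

137°

Leg 1 (296°, 39.8 km): east 39.8 sin 296° = -35.77, north 39.8 cos 296° = 17.45
Leg 2 (071°, 23.5 km): east 23.5 sin 71° = 22.22, north 23.5 cos 71° = 7.65
Leg 3 (213°, 7.3 km): east 7.3 sin 213° = -3.98, north 7.3 cos 213° = -6.12
Net displacement: -17.53 east, 18.98 north. Direction back to start is (17.53, -18.98): bearing = atan2(17.53, -18.98) mod 360° = 137.27° ≈ 137°.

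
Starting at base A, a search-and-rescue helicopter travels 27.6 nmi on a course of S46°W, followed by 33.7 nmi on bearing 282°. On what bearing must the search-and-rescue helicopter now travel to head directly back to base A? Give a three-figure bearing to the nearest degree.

077°

Leg 1 (S46°W, 27.6 nmi): east 27.6 sin 226° = -19.85, north 27.6 cos 226° = -19.17
Leg 2 (282°, 33.7 nmi): east 33.7 sin 282° = -32.96, north 33.7 cos 282° = 7.01
Net displacement: -52.82 east, -12.17 north. Direction back to start is (52.82, 12.17): bearing = atan2(52.82, 12.17) mod 360° = 77.03° ≈ 077°.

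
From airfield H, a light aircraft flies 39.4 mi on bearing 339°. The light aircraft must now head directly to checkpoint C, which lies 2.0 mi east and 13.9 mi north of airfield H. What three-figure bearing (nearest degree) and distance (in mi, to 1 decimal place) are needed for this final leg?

Leg 1 (339°, 39.4 mi): east 39.4 sin 339° = -14.12, north 39.4 cos 339° = 36.78
Current position: (-14.12, 36.78). Target: (2.0, 13.9). Remaining: Δeast = 16.12, Δnorth = -22.88.
Bearing = atan2(16.12, -22.88) mod 360° = 144.84°; distance = √((16.12)² + (-22.88)²) = 27.991 mi.

145°, 28.0 mi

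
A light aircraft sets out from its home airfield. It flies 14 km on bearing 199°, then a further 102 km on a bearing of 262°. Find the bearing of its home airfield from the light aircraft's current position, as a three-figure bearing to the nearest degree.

075°

Leg 1 (199°, 14 km): east 14 sin 199° = -4.56, north 14 cos 199° = -13.24
Leg 2 (262°, 102 km): east 102 sin 262° = -101.01, north 102 cos 262° = -14.20
Net displacement: -105.57 east, -27.43 north. Direction back to start is (105.57, 27.43): bearing = atan2(105.57, 27.43) mod 360° = 75.43° ≈ 075°.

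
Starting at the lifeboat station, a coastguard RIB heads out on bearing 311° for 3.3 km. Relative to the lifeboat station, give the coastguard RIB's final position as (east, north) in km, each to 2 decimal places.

(-2.49, 2.16)

Leg 1 (311°, 3.3 km): east 3.3 sin 311° = -2.49, north 3.3 cos 311° = 2.16
Summing: -2.49 km east, 2.16 km north → (-2.49, 2.16).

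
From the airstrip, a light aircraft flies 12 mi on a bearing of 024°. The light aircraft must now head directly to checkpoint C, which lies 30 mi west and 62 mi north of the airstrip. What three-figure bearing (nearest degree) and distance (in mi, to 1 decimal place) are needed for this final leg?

Leg 1 (024°, 12 mi): east 12 sin 24° = 4.88, north 12 cos 24° = 10.96
Current position: (4.88, 10.96). Target: (-30, 62). Remaining: Δeast = -34.88, Δnorth = 51.04.
Bearing = atan2(-34.88, 51.04) mod 360° = 325.65°; distance = √((-34.88)² + (51.04)²) = 61.818 mi.

326°, 61.8 mi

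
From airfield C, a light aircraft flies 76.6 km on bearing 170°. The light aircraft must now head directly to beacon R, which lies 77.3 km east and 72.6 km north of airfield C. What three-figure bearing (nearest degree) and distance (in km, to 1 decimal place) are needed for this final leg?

Leg 1 (170°, 76.6 km): east 76.6 sin 170° = 13.30, north 76.6 cos 170° = -75.44
Current position: (13.30, -75.44). Target: (77.3, 72.6). Remaining: Δeast = 64.00, Δnorth = 148.04.
Bearing = atan2(64.00, 148.04) mod 360° = 23.38°; distance = √((64.00)² + (148.04)²) = 161.278 km.

023°, 161.3 km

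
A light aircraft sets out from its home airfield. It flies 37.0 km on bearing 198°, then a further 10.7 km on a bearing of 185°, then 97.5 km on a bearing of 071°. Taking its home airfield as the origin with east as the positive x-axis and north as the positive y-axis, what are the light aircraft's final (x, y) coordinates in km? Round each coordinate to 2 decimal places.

(79.82, -14.11)

Leg 1 (198°, 37.0 km): east 37.0 sin 198° = -11.43, north 37.0 cos 198° = -35.19
Leg 2 (185°, 10.7 km): east 10.7 sin 185° = -0.93, north 10.7 cos 185° = -10.66
Leg 3 (071°, 97.5 km): east 97.5 sin 71° = 92.19, north 97.5 cos 71° = 31.74
Summing: 79.82 km east, -14.11 km north → (79.82, -14.11).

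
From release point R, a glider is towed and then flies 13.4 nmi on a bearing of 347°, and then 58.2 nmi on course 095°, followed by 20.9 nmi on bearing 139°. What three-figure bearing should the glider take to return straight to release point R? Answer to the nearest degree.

276°

Leg 1 (347°, 13.4 nmi): east 13.4 sin 347° = -3.01, north 13.4 cos 347° = 13.06
Leg 2 (095°, 58.2 nmi): east 58.2 sin 95° = 57.98, north 58.2 cos 95° = -5.07
Leg 3 (139°, 20.9 nmi): east 20.9 sin 139° = 13.71, north 20.9 cos 139° = -15.77
Net displacement: 68.68 east, -7.79 north. Direction back to start is (-68.68, 7.79): bearing = atan2(-68.68, 7.79) mod 360° = 276.47° ≈ 276°.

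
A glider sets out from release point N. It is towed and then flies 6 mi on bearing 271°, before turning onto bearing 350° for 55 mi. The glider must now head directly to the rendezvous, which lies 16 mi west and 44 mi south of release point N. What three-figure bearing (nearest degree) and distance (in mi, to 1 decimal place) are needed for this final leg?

Leg 1 (271°, 6 mi): east 6 sin 271° = -6.00, north 6 cos 271° = 0.10
Leg 2 (350°, 55 mi): east 55 sin 350° = -9.55, north 55 cos 350° = 54.16
Current position: (-15.55, 54.27). Target: (-16, -44). Remaining: Δeast = -0.45, Δnorth = -98.27.
Bearing = atan2(-0.45, -98.27) mod 360° = 180.26°; distance = √((-0.45)² + (-98.27)²) = 98.270 mi.

180°, 98.3 mi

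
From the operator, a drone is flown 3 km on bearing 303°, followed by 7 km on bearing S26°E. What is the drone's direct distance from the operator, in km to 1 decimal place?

Leg 1 (303°, 3 km): east 3 sin 303° = -2.52, north 3 cos 303° = 1.63
Leg 2 (S26°E, 7 km): east 7 sin 154° = 3.07, north 7 cos 154° = -6.29
Net: 0.55 east, -4.66 north. Distance = √((0.55)² + (-4.66)²) = 4.690 km.

4.7 km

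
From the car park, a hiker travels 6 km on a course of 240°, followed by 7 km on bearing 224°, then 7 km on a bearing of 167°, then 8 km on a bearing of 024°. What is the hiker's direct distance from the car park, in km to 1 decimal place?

9.2 km

Leg 1 (240°, 6 km): east 6 sin 240° = -5.20, north 6 cos 240° = -3.00
Leg 2 (224°, 7 km): east 7 sin 224° = -4.86, north 7 cos 224° = -5.04
Leg 3 (167°, 7 km): east 7 sin 167° = 1.57, north 7 cos 167° = -6.82
Leg 4 (024°, 8 km): east 8 sin 24° = 3.25, north 8 cos 24° = 7.31
Net: -5.23 east, -7.55 north. Distance = √((-5.23)² + (-7.55)²) = 9.183 km.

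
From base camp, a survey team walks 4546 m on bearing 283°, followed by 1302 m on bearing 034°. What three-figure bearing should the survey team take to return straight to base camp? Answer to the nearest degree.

120°

Leg 1 (283°, 4546 m): east 4546 sin 283° = -4429.49, north 4546 cos 283° = 1022.63
Leg 2 (034°, 1302 m): east 1302 sin 34° = 728.07, north 1302 cos 34° = 1079.41
Net displacement: -3701.42 east, 2102.03 north. Direction back to start is (3701.42, -2102.03): bearing = atan2(3701.42, -2102.03) mod 360° = 119.59° ≈ 120°.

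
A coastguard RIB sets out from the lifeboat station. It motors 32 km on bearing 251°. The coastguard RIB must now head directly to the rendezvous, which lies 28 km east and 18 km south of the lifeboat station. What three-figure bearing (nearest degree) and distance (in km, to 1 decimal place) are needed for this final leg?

Leg 1 (251°, 32 km): east 32 sin 251° = -30.26, north 32 cos 251° = -10.42
Current position: (-30.26, -10.42). Target: (28, -18). Remaining: Δeast = 58.26, Δnorth = -7.58.
Bearing = atan2(58.26, -7.58) mod 360° = 97.42°; distance = √((58.26)² + (-7.58)²) = 58.748 km.

097°, 58.7 km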